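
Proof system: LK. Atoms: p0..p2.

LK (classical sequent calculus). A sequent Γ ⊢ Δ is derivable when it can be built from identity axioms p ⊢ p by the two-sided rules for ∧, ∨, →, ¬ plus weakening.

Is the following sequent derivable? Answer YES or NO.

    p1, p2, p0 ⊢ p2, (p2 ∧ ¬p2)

Proof tree:
[∧R] p1, p2, p0 ⊢ p2, (p2 ∧ ¬p2)
  [WL] p2, p0 ⊢ p2
    [Ax] p2 ⊢ p2
  [¬R] p1 ⊢ p2, ¬p2
    [WL] p2, p1 ⊢ p2
      [Ax] p2 ⊢ p2

Result: YES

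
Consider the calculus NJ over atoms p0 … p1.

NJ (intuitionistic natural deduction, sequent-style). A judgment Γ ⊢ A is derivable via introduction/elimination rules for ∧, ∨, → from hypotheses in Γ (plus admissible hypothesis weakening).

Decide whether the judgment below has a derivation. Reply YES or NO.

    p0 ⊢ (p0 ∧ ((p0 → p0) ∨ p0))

Derivation (root first):
[∧I] p0 ⊢ (p0 ∧ ((p0 → p0) ∨ p0))
  [Ax] p0 ⊢ p0
  [∨I₁]  ⊢ ((p0 → p0) ∨ p0)
    [→I]  ⊢ (p0 → p0)
      [Ax] p0 ⊢ p0

Result: YES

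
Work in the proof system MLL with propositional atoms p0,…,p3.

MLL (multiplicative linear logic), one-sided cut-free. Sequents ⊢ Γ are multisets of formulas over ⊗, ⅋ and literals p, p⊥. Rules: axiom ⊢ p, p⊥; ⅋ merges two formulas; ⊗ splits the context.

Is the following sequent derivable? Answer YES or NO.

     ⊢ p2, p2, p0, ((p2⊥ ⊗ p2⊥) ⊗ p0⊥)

Derivation trace:
[⊗]  ⊢ p2, p2, p0, ((p2⊥ ⊗ p2⊥) ⊗ p0⊥)
  [⊗]  ⊢ p2, p2, (p2⊥ ⊗ p2⊥)
    [Ax]  ⊢ p2, p2⊥
    [Ax]  ⊢ p2, p2⊥
  [Ax]  ⊢ p0, p0⊥

Result: YES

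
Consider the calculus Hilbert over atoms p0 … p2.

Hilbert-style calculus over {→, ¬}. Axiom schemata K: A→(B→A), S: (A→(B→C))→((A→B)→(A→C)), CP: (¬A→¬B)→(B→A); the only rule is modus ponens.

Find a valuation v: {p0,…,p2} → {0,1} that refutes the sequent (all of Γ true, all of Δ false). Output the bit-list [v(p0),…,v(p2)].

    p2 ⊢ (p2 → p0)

Search for a countermodel by truth-table:
  v=000: Γ:[p2=F] Δ:[(p2 → p0)=T] refutes=False
  v=001: Γ:[p2=T] Δ:[(p2 → p0)=F] refutes=True  ← countermodel

Result: [0, 0, 1]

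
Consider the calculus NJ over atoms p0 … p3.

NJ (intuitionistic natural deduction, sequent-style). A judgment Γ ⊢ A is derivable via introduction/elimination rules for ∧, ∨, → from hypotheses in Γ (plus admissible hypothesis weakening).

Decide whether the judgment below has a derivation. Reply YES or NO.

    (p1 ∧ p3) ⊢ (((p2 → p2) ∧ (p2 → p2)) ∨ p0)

Derivation trace:
[∨I₁] (p1 ∧ p3) ⊢ (((p2 → p2) ∧ (p2 → p2)) ∨ p0)
  [∧I] (p1 ∧ p3) ⊢ ((p2 → p2) ∧ (p2 → p2))
    [→I] (p1 ∧ p3) ⊢ (p2 → p2)
      [Wk] p2, (p1 ∧ p3) ⊢ p2
        [Ax] p2 ⊢ p2
    [→I] (p1 ∧ p3) ⊢ (p2 → p2)
      [Wk] p2, (p1 ∧ p3) ⊢ p2
        [Ax] p2 ⊢ p2

Result: YES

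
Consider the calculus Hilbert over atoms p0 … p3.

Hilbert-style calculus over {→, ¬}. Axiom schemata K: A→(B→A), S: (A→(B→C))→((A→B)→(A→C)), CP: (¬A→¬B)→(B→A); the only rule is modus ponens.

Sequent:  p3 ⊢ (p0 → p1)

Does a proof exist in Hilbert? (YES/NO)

Search for a countermodel by truth-table:
  v=0000: Γ:[p3=F] Δ:[(p0 → p1)=T] refutes=False
  v=0001: Γ:[p3=T] Δ:[(p0 → p1)=T] refutes=False
  v=0010: Γ:[p3=F] Δ:[(p0 → p1)=T] refutes=False
  v=0011: Γ:[p3=T] Δ:[(p0 → p1)=T] refutes=False
  v=0100: Γ:[p3=F] Δ:[(p0 → p1)=T] refutes=False
  v=0101: Γ:[p3=T] Δ:[(p0 → p1)=T] refutes=False
  v=0110: Γ:[p3=F] Δ:[(p0 → p1)=T] refutes=False
  v=0111: Γ:[p3=T] Δ:[(p0 → p1)=T] refutes=False
  v=1000: Γ:[p3=F] Δ:[(p0 → p1)=F] refutes=False
  v=1001: Γ:[p3=T] Δ:[(p0 → p1)=F] refutes=True  ← countermodel

Result: NO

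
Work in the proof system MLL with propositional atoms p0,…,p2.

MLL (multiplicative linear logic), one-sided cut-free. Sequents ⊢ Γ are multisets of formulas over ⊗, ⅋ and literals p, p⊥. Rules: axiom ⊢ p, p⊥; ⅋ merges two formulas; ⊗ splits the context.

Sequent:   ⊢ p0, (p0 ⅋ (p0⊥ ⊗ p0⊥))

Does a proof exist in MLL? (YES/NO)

Derivation (root first):
[⅋]  ⊢ p0, (p0 ⅋ (p0⊥ ⊗ p0⊥))
  [⊗]  ⊢ p0, p0, (p0⊥ ⊗ p0⊥)
    [Ax]  ⊢ p0, p0⊥
    [Ax]  ⊢ p0, p0⊥

Result: YES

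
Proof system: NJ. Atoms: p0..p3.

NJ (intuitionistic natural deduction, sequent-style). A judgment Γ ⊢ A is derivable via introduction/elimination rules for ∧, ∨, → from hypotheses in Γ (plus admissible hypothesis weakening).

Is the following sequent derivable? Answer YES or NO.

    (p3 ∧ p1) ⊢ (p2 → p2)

Proof tree:
[Wk] (p3 ∧ p1) ⊢ (p2 → p2)
  [→I]  ⊢ (p2 → p2)
    [Ax] p2 ⊢ p2

Result: YES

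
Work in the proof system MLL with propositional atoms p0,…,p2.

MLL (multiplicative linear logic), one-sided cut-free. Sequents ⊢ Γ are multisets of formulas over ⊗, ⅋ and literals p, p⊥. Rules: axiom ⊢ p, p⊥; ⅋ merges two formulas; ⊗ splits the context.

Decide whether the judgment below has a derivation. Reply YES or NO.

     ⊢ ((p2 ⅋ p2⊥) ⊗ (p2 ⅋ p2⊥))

Proof tree:
[⊗]  ⊢ ((p2 ⅋ p2⊥) ⊗ (p2 ⅋ p2⊥))
  [⅋]  ⊢ (p2 ⅋ p2⊥)
    [Ax]  ⊢ p2, p2⊥
  [⅋]  ⊢ (p2 ⅋ p2⊥)
    [Ax]  ⊢ p2, p2⊥

Result: YES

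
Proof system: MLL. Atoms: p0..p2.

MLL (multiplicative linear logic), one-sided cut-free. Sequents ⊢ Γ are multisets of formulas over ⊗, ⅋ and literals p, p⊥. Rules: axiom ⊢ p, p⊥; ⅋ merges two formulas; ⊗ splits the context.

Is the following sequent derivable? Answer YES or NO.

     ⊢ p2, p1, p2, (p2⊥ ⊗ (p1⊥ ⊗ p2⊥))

Derivation trace:
[⊗]  ⊢ p2, p1, p2, (p2⊥ ⊗ (p1⊥ ⊗ p2⊥))
  [Ax]  ⊢ p2, p2⊥
  [⊗]  ⊢ p1, p2, (p1⊥ ⊗ p2⊥)
    [Ax]  ⊢ p1, p1⊥
    [Ax]  ⊢ p2, p2⊥

Result: YES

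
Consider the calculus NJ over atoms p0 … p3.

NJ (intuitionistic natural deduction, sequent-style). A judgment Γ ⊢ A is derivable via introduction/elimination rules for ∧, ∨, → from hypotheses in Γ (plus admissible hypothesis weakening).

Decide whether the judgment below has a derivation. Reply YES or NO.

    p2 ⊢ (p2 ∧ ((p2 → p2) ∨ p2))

Derivation (root first):
[∧I] p2 ⊢ (p2 ∧ ((p2 → p2) ∨ p2))
  [Ax] p2 ⊢ p2
  [∨I₁]  ⊢ ((p2 → p2) ∨ p2)
    [→I]  ⊢ (p2 → p2)
      [Ax] p2 ⊢ p2

Result: YES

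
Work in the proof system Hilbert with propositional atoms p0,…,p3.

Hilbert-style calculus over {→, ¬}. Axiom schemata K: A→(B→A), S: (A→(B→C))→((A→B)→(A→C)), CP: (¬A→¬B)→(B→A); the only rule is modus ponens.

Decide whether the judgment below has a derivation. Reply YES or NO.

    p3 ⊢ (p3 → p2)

Truth-table refutation:
  v=0000: Γ:[p3=F] Δ:[(p3 → p2)=T] refutes=False
  v=0001: Γ:[p3=T] Δ:[(p3 → p2)=F] refutes=True  ← countermodel

Result: NO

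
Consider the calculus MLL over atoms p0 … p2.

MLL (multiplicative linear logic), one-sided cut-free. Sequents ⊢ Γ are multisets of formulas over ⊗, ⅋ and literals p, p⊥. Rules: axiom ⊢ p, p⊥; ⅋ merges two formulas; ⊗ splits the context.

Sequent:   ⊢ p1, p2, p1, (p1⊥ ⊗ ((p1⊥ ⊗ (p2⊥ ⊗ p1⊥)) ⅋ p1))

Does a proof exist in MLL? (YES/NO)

Derivation trace:
[⊗]  ⊢ p1, p2, p1, (p1⊥ ⊗ ((p1⊥ ⊗ (p2⊥ ⊗ p1⊥)) ⅋ p1))
  [Ax]  ⊢ p1, p1⊥
  [⅋]  ⊢ p2, p1, ((p1⊥ ⊗ (p2⊥ ⊗ p1⊥)) ⅋ p1)
    [⊗]  ⊢ p1, p2, p1, (p1⊥ ⊗ (p2⊥ ⊗ p1⊥))
      [Ax]  ⊢ p1, p1⊥
      [⊗]  ⊢ p2, p1, (p2⊥ ⊗ p1⊥)
        [Ax]  ⊢ p2, p2⊥
        [Ax]  ⊢ p1, p1⊥

Result: YES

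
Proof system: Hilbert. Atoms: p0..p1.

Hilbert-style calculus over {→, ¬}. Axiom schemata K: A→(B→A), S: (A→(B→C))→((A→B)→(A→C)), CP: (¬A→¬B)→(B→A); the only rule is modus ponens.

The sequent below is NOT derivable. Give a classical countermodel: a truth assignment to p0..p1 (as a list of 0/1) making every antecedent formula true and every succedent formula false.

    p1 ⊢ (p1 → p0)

Search for a countermodel by truth-table:
  v=00: Γ:[p1=F] Δ:[(p1 → p0)=T] refutes=False
  v=01: Γ:[p1=T] Δ:[(p1 → p0)=F] refutes=True  ← countermodel

Result: [0, 1]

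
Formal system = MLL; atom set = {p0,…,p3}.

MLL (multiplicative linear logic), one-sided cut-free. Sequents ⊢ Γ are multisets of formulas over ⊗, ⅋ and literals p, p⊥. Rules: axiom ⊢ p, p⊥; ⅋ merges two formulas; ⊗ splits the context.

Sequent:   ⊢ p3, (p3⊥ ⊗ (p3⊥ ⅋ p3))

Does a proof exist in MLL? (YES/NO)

Derivation (root first):
[⊗]  ⊢ p3, (p3⊥ ⊗ (p3⊥ ⅋ p3))
  [Ax]  ⊢ p3, p3⊥
  [⅋]  ⊢ (p3⊥ ⅋ p3)
    [Ax]  ⊢ p3, p3⊥

Result: YES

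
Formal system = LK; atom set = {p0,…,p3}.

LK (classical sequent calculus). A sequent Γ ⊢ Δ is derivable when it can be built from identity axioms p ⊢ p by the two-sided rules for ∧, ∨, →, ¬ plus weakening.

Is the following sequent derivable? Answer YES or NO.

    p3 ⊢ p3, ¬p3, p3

Derivation (root first):
[WR] p3 ⊢ p3, ¬p3, p3
  [WL] p3 ⊢ p3, ¬p3
    [¬R]  ⊢ p3, ¬p3
      [Ax] p3 ⊢ p3

Result: YES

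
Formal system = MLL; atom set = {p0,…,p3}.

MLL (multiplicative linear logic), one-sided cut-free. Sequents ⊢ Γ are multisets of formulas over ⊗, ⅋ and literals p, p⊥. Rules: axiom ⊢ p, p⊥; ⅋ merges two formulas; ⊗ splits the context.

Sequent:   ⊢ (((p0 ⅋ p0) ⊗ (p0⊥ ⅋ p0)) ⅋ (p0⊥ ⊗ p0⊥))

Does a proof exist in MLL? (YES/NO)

Derivation (root first):
[⅋]  ⊢ (((p0 ⅋ p0) ⊗ (p0⊥ ⅋ p0)) ⅋ (p0⊥ ⊗ p0⊥))
  [⊗]  ⊢ (p0⊥ ⊗ p0⊥), ((p0 ⅋ p0) ⊗ (p0⊥ ⅋ p0))
    [⅋]  ⊢ (p0⊥ ⊗ p0⊥), (p0 ⅋ p0)
      [⊗]  ⊢ p0, p0, (p0⊥ ⊗ p0⊥)
        [Ax]  ⊢ p0, p0⊥
        [Ax]  ⊢ p0, p0⊥
    [⅋]  ⊢ (p0⊥ ⅋ p0)
      [Ax]  ⊢ p0, p0⊥

Result: YES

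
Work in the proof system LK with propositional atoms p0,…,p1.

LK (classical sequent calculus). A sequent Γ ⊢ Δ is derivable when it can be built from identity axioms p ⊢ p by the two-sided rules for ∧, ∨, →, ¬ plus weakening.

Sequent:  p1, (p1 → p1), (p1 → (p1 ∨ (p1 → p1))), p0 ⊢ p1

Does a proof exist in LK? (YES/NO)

Derivation (root first):
[WL] p1, (p1 → p1), (p1 → (p1 ∨ (p1 → p1))), p0 ⊢ p1
  [→L] p1, (p1 → p1), (p1 → (p1 ∨ (p1 → p1))) ⊢ p1
    [→L] p1, (p1 → p1) ⊢ p1
      [Ax] p1 ⊢ p1
      [Ax] p1 ⊢ p1
    [∨L] p1, (p1 ∨ (p1 → p1)) ⊢ p1
      [Ax] p1 ⊢ p1
      [→L] p1, (p1 → p1) ⊢ p1
        [Ax] p1 ⊢ p1
        [Ax] p1 ⊢ p1

Result: YES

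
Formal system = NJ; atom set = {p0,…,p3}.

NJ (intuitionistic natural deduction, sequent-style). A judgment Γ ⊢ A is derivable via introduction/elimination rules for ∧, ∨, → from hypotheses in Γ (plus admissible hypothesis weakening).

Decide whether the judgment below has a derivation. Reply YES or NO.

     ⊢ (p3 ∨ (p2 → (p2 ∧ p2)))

Derivation (root first):
[∨I₂]  ⊢ (p3 ∨ (p2 → (p2 ∧ p2)))
  [→I]  ⊢ (p2 → (p2 ∧ p2))
    [∧I] p2 ⊢ (p2 ∧ p2)
      [Ax] p2 ⊢ p2
      [Ax] p2 ⊢ p2

Result: YES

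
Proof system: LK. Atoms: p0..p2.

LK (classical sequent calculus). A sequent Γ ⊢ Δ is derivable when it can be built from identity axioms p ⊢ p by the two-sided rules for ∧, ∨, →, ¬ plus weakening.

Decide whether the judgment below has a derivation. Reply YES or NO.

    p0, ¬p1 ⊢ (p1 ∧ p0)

Search for a countermodel by truth-table:
  v=000: Γ:[p0=F, ¬p1=T] Δ:[(p1 ∧ p0)=F] refutes=False
  v=001: Γ:[p0=F, ¬p1=T] Δ:[(p1 ∧ p0)=F] refutes=False
  v=010: Γ:[p0=F, ¬p1=F] Δ:[(p1 ∧ p0)=F] refutes=False
  v=011: Γ:[p0=F, ¬p1=F] Δ:[(p1 ∧ p0)=F] refutes=False
  v=100: Γ:[p0=T, ¬p1=T] Δ:[(p1 ∧ p0)=F] refutes=True  ← countermodel

Result: NO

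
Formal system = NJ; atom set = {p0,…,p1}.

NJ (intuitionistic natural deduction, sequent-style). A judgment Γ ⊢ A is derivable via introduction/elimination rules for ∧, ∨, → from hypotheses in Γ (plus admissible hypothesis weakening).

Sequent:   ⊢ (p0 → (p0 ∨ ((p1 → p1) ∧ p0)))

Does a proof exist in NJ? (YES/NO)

Derivation trace:
[→I]  ⊢ (p0 → (p0 ∨ ((p1 → p1) ∧ p0)))
  [∨I₂] p0 ⊢ (p0 ∨ ((p1 → p1) ∧ p0))
    [∧I] p0 ⊢ ((p1 → p1) ∧ p0)
      [→I]  ⊢ (p1 → p1)
        [Ax] p1 ⊢ p1
      [Ax] p0 ⊢ p0

Result: YES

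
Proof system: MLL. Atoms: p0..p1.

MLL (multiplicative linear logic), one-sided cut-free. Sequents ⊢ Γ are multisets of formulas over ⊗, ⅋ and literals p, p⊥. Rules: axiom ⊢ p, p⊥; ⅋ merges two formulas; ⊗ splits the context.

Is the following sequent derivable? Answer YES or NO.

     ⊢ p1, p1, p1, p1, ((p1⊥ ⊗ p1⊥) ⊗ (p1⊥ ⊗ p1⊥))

Derivation (root first):
[⊗]  ⊢ p1, p1, p1, p1, ((p1⊥ ⊗ p1⊥) ⊗ (p1⊥ ⊗ p1⊥))
  [⊗]  ⊢ p1, p1, (p1⊥ ⊗ p1⊥)
    [Ax]  ⊢ p1, p1⊥
    [Ax]  ⊢ p1, p1⊥
  [⊗]  ⊢ p1, p1, (p1⊥ ⊗ p1⊥)
    [Ax]  ⊢ p1, p1⊥
    [Ax]  ⊢ p1, p1⊥

Result: YES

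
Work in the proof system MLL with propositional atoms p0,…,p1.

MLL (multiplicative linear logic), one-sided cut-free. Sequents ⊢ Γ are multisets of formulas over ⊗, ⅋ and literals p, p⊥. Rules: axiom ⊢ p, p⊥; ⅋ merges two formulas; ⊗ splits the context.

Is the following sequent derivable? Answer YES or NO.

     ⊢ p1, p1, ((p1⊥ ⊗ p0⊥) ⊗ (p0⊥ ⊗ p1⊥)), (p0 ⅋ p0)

Proof tree:
[⅋]  ⊢ p1, p1, ((p1⊥ ⊗ p0⊥) ⊗ (p0⊥ ⊗ p1⊥)), (p0 ⅋ p0)
  [⊗]  ⊢ p1, p0, p0, p1, ((p1⊥ ⊗ p0⊥) ⊗ (p0⊥ ⊗ p1⊥))
    [⊗]  ⊢ p1, p0, (p1⊥ ⊗ p0⊥)
      [Ax]  ⊢ p1, p1⊥
      [Ax]  ⊢ p0, p0⊥
    [⊗]  ⊢ p0, p1, (p0⊥ ⊗ p1⊥)
      [Ax]  ⊢ p0, p0⊥
      [Ax]  ⊢ p1, p1⊥

Result: YES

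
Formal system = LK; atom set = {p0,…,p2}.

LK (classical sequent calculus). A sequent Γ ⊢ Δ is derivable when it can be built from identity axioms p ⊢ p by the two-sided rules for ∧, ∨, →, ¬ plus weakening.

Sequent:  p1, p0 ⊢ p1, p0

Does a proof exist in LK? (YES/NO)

Derivation trace:
[WL] p1, p0 ⊢ p1, p0
  [WR] p1 ⊢ p1, p0
    [Ax] p1 ⊢ p1

Result: YES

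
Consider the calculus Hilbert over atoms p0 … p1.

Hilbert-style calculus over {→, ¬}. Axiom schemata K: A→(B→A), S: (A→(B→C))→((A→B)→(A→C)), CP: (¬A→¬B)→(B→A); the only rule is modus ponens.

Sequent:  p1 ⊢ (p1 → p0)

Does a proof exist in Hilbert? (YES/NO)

Search for a countermodel by truth-table:
  v=00: Γ:[p1=F] Δ:[(p1 → p0)=T] refutes=False
  v=01: Γ:[p1=T] Δ:[(p1 → p0)=F] refutes=True  ← countermodel

Result: NO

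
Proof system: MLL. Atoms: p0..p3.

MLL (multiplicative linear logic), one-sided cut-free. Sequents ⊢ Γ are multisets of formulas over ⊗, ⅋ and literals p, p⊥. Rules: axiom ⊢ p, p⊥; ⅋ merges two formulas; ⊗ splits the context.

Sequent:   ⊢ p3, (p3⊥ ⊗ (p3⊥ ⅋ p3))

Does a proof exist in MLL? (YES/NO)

Proof tree:
[⊗]  ⊢ p3, (p3⊥ ⊗ (p3⊥ ⅋ p3))
  [Ax]  ⊢ p3, p3⊥
  [⅋]  ⊢ (p3⊥ ⅋ p3)
    [Ax]  ⊢ p3, p3⊥

Result: YES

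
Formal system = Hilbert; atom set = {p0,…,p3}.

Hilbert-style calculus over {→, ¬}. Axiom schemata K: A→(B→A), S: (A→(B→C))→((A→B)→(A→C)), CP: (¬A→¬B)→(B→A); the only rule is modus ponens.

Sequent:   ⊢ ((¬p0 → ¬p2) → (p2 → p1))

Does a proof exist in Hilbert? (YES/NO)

Enumerate valuations to refute Γ ⊢ Δ:
  v=0000: Γ:[] Δ:[((¬p0 → ¬p2) → (p2 → p1))=T] refutes=False
  v=0001: Γ:[] Δ:[((¬p0 → ¬p2) → (p2 → p1))=T] refutes=False
  v=0010: Γ:[] Δ:[((¬p0 → ¬p2) → (p2 → p1))=T] refutes=False
  v=0011: Γ:[] Δ:[((¬p0 → ¬p2) → (p2 → p1))=T] refutes=False
  v=0100: Γ:[] Δ:[((¬p0 → ¬p2) → (p2 → p1))=T] refutes=False
  v=0101: Γ:[] Δ:[((¬p0 → ¬p2) → (p2 → p1))=T] refutes=False
  v=0110: Γ:[] Δ:[((¬p0 → ¬p2) → (p2 → p1))=T] refutes=False
  v=0111: Γ:[] Δ:[((¬p0 → ¬p2) → (p2 → p1))=T] refutes=False
  v=1000: Γ:[] Δ:[((¬p0 → ¬p2) → (p2 → p1))=T] refutes=False
  v=1001: Γ:[] Δ:[((¬p0 → ¬p2) → (p2 → p1))=T] refutes=False
  v=1010: Γ:[] Δ:[((¬p0 → ¬p2) → (p2 → p1))=F] refutes=True  ← countermodel

Result: NO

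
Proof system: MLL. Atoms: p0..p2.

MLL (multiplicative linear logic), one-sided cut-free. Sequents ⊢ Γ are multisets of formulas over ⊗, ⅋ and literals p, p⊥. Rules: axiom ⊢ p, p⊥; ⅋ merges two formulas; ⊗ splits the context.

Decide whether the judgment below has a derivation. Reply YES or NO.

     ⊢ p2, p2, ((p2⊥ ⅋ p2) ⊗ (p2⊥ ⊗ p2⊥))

Derivation trace:
[⊗]  ⊢ p2, p2, ((p2⊥ ⅋ p2) ⊗ (p2⊥ ⊗ p2⊥))
  [⅋]  ⊢ (p2⊥ ⅋ p2)
    [Ax]  ⊢ p2, p2⊥
  [⊗]  ⊢ p2, p2, (p2⊥ ⊗ p2⊥)
    [Ax]  ⊢ p2, p2⊥
    [Ax]  ⊢ p2, p2⊥

Result: YES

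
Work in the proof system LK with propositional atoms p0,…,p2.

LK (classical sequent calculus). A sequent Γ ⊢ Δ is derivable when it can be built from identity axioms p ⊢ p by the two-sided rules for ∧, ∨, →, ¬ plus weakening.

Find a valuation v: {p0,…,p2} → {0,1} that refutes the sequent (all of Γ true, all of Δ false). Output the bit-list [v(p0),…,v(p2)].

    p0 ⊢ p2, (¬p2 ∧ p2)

Enumerate valuations to refute Γ ⊢ Δ:
  v=000: Γ:[p0=F] Δ:[p2=F, (¬p2 ∧ p2)=F] refutes=False
  v=001: Γ:[p0=F] Δ:[p2=T, (¬p2 ∧ p2)=F] refutes=False
  v=010: Γ:[p0=F] Δ:[p2=F, (¬p2 ∧ p2)=F] refutes=False
  v=011: Γ:[p0=F] Δ:[p2=T, (¬p2 ∧ p2)=F] refutes=False
  v=100: Γ:[p0=T] Δ:[p2=F, (¬p2 ∧ p2)=F] refutes=True  ← countermodel

Result: [1, 0, 0]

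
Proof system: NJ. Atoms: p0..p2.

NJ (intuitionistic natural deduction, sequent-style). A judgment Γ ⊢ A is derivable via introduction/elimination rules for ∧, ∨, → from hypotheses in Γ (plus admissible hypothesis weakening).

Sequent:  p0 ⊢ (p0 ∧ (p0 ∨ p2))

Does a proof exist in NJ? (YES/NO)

Derivation trace:
[∧I] p0 ⊢ (p0 ∧ (p0 ∨ p2))
  [Ax] p0 ⊢ p0
  [∨I₁] p0 ⊢ (p0 ∨ p2)
    [Ax] p0 ⊢ p0

Result: YES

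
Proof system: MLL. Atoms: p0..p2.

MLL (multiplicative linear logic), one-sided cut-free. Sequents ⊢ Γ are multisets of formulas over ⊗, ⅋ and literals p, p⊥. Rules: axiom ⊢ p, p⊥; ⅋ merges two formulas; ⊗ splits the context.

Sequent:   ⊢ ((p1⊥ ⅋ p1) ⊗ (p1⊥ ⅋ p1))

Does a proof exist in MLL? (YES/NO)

Derivation (root first):
[⊗]  ⊢ ((p1⊥ ⅋ p1) ⊗ (p1⊥ ⅋ p1))
  [⅋]  ⊢ (p1⊥ ⅋ p1)
    [Ax]  ⊢ p1, p1⊥
  [⅋]  ⊢ (p1⊥ ⅋ p1)
    [Ax]  ⊢ p1, p1⊥

Result: YES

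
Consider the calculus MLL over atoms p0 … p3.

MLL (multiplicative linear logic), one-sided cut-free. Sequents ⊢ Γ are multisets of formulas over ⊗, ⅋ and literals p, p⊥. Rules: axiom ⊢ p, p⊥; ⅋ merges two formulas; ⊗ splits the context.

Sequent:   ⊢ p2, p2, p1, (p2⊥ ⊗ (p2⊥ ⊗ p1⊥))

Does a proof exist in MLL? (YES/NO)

Derivation (root first):
[⊗]  ⊢ p2, p2, p1, (p2⊥ ⊗ (p2⊥ ⊗ p1⊥))
  [Ax]  ⊢ p2, p2⊥
  [⊗]  ⊢ p2, p1, (p2⊥ ⊗ p1⊥)
    [Ax]  ⊢ p2, p2⊥
    [Ax]  ⊢ p1, p1⊥

Result: YES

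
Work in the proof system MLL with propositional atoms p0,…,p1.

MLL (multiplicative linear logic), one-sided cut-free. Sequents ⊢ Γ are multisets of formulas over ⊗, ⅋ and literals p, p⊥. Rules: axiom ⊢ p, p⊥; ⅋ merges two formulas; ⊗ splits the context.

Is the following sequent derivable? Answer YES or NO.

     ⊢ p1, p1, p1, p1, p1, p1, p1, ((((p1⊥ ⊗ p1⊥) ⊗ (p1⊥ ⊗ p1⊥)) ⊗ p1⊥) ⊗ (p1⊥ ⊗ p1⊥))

Proof tree:
[⊗]  ⊢ p1, p1, p1, p1, p1, p1, p1, ((((p1⊥ ⊗ p1⊥) ⊗ (p1⊥ ⊗ p1⊥)) ⊗ p1⊥) ⊗ (p1⊥ ⊗ p1⊥))
  [⊗]  ⊢ p1, p1, p1, p1, p1, (((p1⊥ ⊗ p1⊥) ⊗ (p1⊥ ⊗ p1⊥)) ⊗ p1⊥)
    [⊗]  ⊢ p1, p1, p1, p1, ((p1⊥ ⊗ p1⊥) ⊗ (p1⊥ ⊗ p1⊥))
      [⊗]  ⊢ p1, p1, (p1⊥ ⊗ p1⊥)
        [Ax]  ⊢ p1, p1⊥
        [Ax]  ⊢ p1, p1⊥
      [⊗]  ⊢ p1, p1, (p1⊥ ⊗ p1⊥)
        [Ax]  ⊢ p1, p1⊥
        [Ax]  ⊢ p1, p1⊥
    [Ax]  ⊢ p1, p1⊥
  [⊗]  ⊢ p1, p1, (p1⊥ ⊗ p1⊥)
    [Ax]  ⊢ p1, p1⊥
    [Ax]  ⊢ p1, p1⊥

Result: YES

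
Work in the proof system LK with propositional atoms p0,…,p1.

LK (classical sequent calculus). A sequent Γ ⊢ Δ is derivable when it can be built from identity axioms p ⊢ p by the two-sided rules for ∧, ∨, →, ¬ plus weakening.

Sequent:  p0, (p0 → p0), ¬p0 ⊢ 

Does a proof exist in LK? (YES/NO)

Derivation trace:
[¬L] p0, (p0 → p0), ¬p0 ⊢ 
  [→L] p0, (p0 → p0) ⊢ p0
    [Ax] p0 ⊢ p0
    [Ax] p0 ⊢ p0

Result: YES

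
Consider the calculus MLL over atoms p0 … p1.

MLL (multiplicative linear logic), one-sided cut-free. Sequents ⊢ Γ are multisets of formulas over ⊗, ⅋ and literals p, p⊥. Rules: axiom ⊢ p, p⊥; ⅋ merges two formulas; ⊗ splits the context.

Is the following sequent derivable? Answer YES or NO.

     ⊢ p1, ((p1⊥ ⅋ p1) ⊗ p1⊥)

Derivation (root first):
[⊗]  ⊢ p1, ((p1⊥ ⅋ p1) ⊗ p1⊥)
  [⅋]  ⊢ (p1⊥ ⅋ p1)
    [Ax]  ⊢ p1, p1⊥
  [Ax]  ⊢ p1, p1⊥

Result: YES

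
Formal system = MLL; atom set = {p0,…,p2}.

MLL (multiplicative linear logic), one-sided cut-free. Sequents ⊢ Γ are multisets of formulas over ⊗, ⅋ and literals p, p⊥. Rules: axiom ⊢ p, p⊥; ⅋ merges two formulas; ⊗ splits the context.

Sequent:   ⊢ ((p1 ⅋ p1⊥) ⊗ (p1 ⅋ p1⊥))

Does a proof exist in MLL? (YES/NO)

Proof tree:
[⊗]  ⊢ ((p1 ⅋ p1⊥) ⊗ (p1 ⅋ p1⊥))
  [⅋]  ⊢ (p1 ⅋ p1⊥)
    [Ax]  ⊢ p1, p1⊥
  [⅋]  ⊢ (p1 ⅋ p1⊥)
    [Ax]  ⊢ p1, p1⊥

Result: YES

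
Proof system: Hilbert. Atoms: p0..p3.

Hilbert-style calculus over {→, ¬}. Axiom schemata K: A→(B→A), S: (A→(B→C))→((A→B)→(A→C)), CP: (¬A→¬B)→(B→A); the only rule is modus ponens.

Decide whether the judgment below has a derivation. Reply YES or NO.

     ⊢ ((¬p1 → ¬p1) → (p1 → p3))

Search for a countermodel by truth-table:
  v=0000: Γ:[] Δ:[((¬p1 → ¬p1) → (p1 → p3))=T] refutes=False
  v=0001: Γ:[] Δ:[((¬p1 → ¬p1) → (p1 → p3))=T] refutes=False
  v=0010: Γ:[] Δ:[((¬p1 → ¬p1) → (p1 → p3))=T] refutes=False
  v=0011: Γ:[] Δ:[((¬p1 → ¬p1) → (p1 → p3))=T] refutes=False
  v=0100: Γ:[] Δ:[((¬p1 → ¬p1) → (p1 → p3))=F] refutes=True  ← countermodel

Result: NO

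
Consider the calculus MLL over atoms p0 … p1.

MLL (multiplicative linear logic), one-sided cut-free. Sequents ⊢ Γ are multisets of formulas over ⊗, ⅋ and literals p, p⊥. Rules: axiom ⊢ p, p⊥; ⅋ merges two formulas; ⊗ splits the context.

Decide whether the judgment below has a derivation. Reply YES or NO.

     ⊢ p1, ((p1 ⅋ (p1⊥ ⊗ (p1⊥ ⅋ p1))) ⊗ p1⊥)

Proof tree:
[⊗]  ⊢ p1, ((p1 ⅋ (p1⊥ ⊗ (p1⊥ ⅋ p1))) ⊗ p1⊥)
  [⅋]  ⊢ (p1 ⅋ (p1⊥ ⊗ (p1⊥ ⅋ p1)))
    [⊗]  ⊢ p1, (p1⊥ ⊗ (p1⊥ ⅋ p1))
      [Ax]  ⊢ p1, p1⊥
      [⅋]  ⊢ (p1⊥ ⅋ p1)
        [Ax]  ⊢ p1, p1⊥
  [Ax]  ⊢ p1, p1⊥

Result: YES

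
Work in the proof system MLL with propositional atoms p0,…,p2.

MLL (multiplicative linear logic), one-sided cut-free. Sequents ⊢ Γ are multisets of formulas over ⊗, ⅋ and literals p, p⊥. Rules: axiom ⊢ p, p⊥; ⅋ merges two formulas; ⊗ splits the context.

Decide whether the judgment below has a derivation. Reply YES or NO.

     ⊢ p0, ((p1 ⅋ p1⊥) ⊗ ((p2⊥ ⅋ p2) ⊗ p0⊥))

Derivation (root first):
[⊗]  ⊢ p0, ((p1 ⅋ p1⊥) ⊗ ((p2⊥ ⅋ p2) ⊗ p0⊥))
  [⅋]  ⊢ (p1 ⅋ p1⊥)
    [Ax]  ⊢ p1, p1⊥
  [⊗]  ⊢ p0, ((p2⊥ ⅋ p2) ⊗ p0⊥)
    [⅋]  ⊢ (p2⊥ ⅋ p2)
      [Ax]  ⊢ p2, p2⊥
    [Ax]  ⊢ p0, p0⊥

Result: YES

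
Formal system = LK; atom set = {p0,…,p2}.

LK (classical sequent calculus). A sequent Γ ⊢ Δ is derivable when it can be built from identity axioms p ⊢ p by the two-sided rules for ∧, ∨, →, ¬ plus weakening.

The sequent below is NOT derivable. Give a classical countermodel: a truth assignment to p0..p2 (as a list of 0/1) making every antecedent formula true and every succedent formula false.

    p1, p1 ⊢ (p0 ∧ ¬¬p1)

Search for a countermodel by truth-table:
  v=000: Γ:[p1=F, p1=F] Δ:[(p0 ∧ ¬¬p1)=F] refutes=False
  v=001: Γ:[p1=F, p1=F] Δ:[(p0 ∧ ¬¬p1)=F] refutes=False
  v=010: Γ:[p1=T, p1=T] Δ:[(p0 ∧ ¬¬p1)=F] refutes=True  ← countermodel

Result: [0, 1, 0]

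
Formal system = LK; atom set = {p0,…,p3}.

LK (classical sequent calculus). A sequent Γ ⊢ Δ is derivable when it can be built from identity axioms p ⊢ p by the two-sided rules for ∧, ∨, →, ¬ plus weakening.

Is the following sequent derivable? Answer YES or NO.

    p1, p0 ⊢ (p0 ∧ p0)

Derivation (root first):
[∧R] p1, p0 ⊢ (p0 ∧ p0)
  [Ax] p0 ⊢ p0
  [WL] p0, p1 ⊢ p0
    [Ax] p0 ⊢ p0

Result: YES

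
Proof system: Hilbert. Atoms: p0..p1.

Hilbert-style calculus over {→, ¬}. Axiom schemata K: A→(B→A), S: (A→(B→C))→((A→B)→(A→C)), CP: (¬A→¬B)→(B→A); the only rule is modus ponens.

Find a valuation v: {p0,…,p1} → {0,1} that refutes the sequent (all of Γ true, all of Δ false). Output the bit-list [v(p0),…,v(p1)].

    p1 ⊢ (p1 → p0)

Enumerate valuations to refute Γ ⊢ Δ:
  v=00: Γ:[p1=F] Δ:[(p1 → p0)=T] refutes=False
  v=01: Γ:[p1=T] Δ:[(p1 → p0)=F] refutes=True  ← countermodel

Result: [0, 1]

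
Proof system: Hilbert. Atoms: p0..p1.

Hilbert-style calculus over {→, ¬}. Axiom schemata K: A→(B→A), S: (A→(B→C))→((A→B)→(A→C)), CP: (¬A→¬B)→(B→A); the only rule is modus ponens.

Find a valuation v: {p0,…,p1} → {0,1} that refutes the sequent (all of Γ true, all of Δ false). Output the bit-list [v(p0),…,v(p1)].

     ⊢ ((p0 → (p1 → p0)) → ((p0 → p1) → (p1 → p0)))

Truth-table refutation:
  v=00: Γ:[] Δ:[((p0 → (p1 → p0)) → ((p0 → p1) → (p1 → p0)))=T] refutes=False
  v=01: Γ:[] Δ:[((p0 → (p1 → p0)) → ((p0 → p1) → (p1 → p0)))=F] refutes=True  ← countermodel

Result: [0, 1]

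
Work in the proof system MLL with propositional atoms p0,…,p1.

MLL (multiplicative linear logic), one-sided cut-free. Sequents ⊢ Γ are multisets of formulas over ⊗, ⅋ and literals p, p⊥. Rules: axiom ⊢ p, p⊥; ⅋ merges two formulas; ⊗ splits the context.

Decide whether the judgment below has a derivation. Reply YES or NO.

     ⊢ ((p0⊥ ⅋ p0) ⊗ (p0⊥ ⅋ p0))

Derivation (root first):
[⊗]  ⊢ ((p0⊥ ⅋ p0) ⊗ (p0⊥ ⅋ p0))
  [⅋]  ⊢ (p0⊥ ⅋ p0)
    [Ax]  ⊢ p0, p0⊥
  [⅋]  ⊢ (p0⊥ ⅋ p0)
    [Ax]  ⊢ p0, p0⊥

Result: YES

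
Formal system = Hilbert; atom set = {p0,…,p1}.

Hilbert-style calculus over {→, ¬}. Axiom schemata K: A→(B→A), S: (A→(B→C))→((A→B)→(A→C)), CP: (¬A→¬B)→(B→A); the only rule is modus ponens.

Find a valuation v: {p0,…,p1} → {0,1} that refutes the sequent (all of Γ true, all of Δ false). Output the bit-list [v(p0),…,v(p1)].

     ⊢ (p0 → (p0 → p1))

Search for a countermodel by truth-table:
  v=00: Γ:[] Δ:[(p0 → (p0 → p1))=T] refutes=False
  v=01: Γ:[] Δ:[(p0 → (p0 → p1))=T] refutes=False
  v=10: Γ:[] Δ:[(p0 → (p0 → p1))=F] refutes=True  ← countermodel

Result: [1, 0]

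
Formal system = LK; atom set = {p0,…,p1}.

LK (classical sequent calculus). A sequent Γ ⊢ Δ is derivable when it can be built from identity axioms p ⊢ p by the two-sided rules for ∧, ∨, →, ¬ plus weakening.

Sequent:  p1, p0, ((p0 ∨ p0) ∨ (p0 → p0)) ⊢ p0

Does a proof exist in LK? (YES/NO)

Proof tree:
[∨L] p1, p0, ((p0 ∨ p0) ∨ (p0 → p0)) ⊢ p0
  [∨L] (p0 ∨ p0) ⊢ p0
    [Ax] p0 ⊢ p0
    [Ax] p0 ⊢ p0
  [→L] p1, p0, (p0 → p0) ⊢ p0
    [WL] p0, p1 ⊢ p0
      [Ax] p0 ⊢ p0
    [Ax] p0 ⊢ p0

Result: YES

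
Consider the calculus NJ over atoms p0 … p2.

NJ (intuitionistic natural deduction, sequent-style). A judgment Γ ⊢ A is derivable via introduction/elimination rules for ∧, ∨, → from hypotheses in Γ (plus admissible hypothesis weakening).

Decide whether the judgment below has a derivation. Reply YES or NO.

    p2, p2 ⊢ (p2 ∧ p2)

Derivation (root first):
[Wk] p2, p2 ⊢ (p2 ∧ p2)
  [∧I] p2 ⊢ (p2 ∧ p2)
    [Ax] p2 ⊢ p2
    [Ax] p2 ⊢ p2

Result: YES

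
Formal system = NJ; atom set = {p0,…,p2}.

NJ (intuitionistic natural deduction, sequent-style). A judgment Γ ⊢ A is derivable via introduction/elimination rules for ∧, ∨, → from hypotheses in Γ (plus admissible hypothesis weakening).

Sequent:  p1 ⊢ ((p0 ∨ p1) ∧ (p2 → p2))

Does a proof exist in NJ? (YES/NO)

Derivation (root first):
[∧I] p1 ⊢ ((p0 ∨ p1) ∧ (p2 → p2))
  [∨I₂] p1 ⊢ (p0 ∨ p1)
    [Ax] p1 ⊢ p1
  [→I]  ⊢ (p2 → p2)
    [Ax] p2 ⊢ p2

Result: YES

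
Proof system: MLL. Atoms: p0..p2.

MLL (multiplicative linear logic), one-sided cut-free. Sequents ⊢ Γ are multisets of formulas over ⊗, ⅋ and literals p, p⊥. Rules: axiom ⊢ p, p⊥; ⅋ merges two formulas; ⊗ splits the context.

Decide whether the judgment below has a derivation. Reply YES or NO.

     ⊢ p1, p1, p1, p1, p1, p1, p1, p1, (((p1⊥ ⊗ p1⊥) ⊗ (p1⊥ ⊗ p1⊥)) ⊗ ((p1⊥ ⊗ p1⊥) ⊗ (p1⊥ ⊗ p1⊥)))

Proof tree:
[⊗]  ⊢ p1, p1, p1, p1, p1, p1, p1, p1, (((p1⊥ ⊗ p1⊥) ⊗ (p1⊥ ⊗ p1⊥)) ⊗ ((p1⊥ ⊗ p1⊥) ⊗ (p1⊥ ⊗ p1⊥)))
  [⊗]  ⊢ p1, p1, p1, p1, ((p1⊥ ⊗ p1⊥) ⊗ (p1⊥ ⊗ p1⊥))
    [⊗]  ⊢ p1, p1, (p1⊥ ⊗ p1⊥)
      [Ax]  ⊢ p1, p1⊥
      [Ax]  ⊢ p1, p1⊥
    [⊗]  ⊢ p1, p1, (p1⊥ ⊗ p1⊥)
      [Ax]  ⊢ p1, p1⊥
      [Ax]  ⊢ p1, p1⊥
  [⊗]  ⊢ p1, p1, p1, p1, ((p1⊥ ⊗ p1⊥) ⊗ (p1⊥ ⊗ p1⊥))
    [⊗]  ⊢ p1, p1, (p1⊥ ⊗ p1⊥)
      [Ax]  ⊢ p1, p1⊥
      [Ax]  ⊢ p1, p1⊥
    [⊗]  ⊢ p1, p1, (p1⊥ ⊗ p1⊥)
      [Ax]  ⊢ p1, p1⊥
      [Ax]  ⊢ p1, p1⊥

Result: YES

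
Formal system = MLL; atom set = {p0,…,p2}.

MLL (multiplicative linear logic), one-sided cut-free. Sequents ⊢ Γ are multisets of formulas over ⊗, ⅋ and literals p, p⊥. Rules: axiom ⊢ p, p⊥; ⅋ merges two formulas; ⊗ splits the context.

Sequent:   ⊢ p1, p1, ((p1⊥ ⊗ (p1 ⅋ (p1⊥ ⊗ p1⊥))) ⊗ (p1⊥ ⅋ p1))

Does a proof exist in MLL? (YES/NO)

Proof tree:
[⊗]  ⊢ p1, p1, ((p1⊥ ⊗ (p1 ⅋ (p1⊥ ⊗ p1⊥))) ⊗ (p1⊥ ⅋ p1))
  [⊗]  ⊢ p1, p1, (p1⊥ ⊗ (p1 ⅋ (p1⊥ ⊗ p1⊥)))
    [Ax]  ⊢ p1, p1⊥
    [⅋]  ⊢ p1, (p1 ⅋ (p1⊥ ⊗ p1⊥))
      [⊗]  ⊢ p1, p1, (p1⊥ ⊗ p1⊥)
        [Ax]  ⊢ p1, p1⊥
        [Ax]  ⊢ p1, p1⊥
  [⅋]  ⊢ (p1⊥ ⅋ p1)
    [Ax]  ⊢ p1, p1⊥

Result: YES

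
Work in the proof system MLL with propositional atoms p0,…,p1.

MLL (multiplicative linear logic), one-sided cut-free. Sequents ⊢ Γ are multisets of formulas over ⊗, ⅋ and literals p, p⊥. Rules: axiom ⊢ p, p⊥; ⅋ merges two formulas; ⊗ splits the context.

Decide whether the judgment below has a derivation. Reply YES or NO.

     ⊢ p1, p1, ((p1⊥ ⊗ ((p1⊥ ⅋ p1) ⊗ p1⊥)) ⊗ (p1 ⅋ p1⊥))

Derivation (root first):
[⊗]  ⊢ p1, p1, ((p1⊥ ⊗ ((p1⊥ ⅋ p1) ⊗ p1⊥)) ⊗ (p1 ⅋ p1⊥))
  [⊗]  ⊢ p1, p1, (p1⊥ ⊗ ((p1⊥ ⅋ p1) ⊗ p1⊥))
    [Ax]  ⊢ p1, p1⊥
    [⊗]  ⊢ p1, ((p1⊥ ⅋ p1) ⊗ p1⊥)
      [⅋]  ⊢ (p1⊥ ⅋ p1)
        [Ax]  ⊢ p1, p1⊥
      [Ax]  ⊢ p1, p1⊥
  [⅋]  ⊢ (p1 ⅋ p1⊥)
    [Ax]  ⊢ p1, p1⊥

Result: YES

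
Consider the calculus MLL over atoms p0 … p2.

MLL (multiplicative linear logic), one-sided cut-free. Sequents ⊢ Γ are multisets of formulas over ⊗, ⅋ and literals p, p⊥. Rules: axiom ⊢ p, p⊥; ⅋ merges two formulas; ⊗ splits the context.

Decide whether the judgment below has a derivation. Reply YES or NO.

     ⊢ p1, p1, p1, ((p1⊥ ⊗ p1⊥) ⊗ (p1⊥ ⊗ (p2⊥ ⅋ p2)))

Derivation (root first):
[⊗]  ⊢ p1, p1, p1, ((p1⊥ ⊗ p1⊥) ⊗ (p1⊥ ⊗ (p2⊥ ⅋ p2)))
  [⊗]  ⊢ p1, p1, (p1⊥ ⊗ p1⊥)
    [Ax]  ⊢ p1, p1⊥
    [Ax]  ⊢ p1, p1⊥
  [⊗]  ⊢ p1, (p1⊥ ⊗ (p2⊥ ⅋ p2))
    [Ax]  ⊢ p1, p1⊥
    [⅋]  ⊢ (p2⊥ ⅋ p2)
      [Ax]  ⊢ p2, p2⊥

Result: YES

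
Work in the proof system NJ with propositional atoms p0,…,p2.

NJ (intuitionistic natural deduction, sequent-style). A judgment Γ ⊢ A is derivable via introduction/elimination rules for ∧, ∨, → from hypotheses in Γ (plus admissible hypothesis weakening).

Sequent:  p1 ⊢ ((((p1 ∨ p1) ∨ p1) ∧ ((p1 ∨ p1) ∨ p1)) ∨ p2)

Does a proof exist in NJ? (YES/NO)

Proof tree:
[∨I₁] p1 ⊢ ((((p1 ∨ p1) ∨ p1) ∧ ((p1 ∨ p1) ∨ p1)) ∨ p2)
  [∧I] p1 ⊢ (((p1 ∨ p1) ∨ p1) ∧ ((p1 ∨ p1) ∨ p1))
    [∨I₁] p1 ⊢ ((p1 ∨ p1) ∨ p1)
      [∨I₂] p1 ⊢ (p1 ∨ p1)
        [Ax] p1 ⊢ p1
    [∨I₁] p1 ⊢ ((p1 ∨ p1) ∨ p1)
      [∨I₂] p1 ⊢ (p1 ∨ p1)
        [Ax] p1 ⊢ p1

Result: YES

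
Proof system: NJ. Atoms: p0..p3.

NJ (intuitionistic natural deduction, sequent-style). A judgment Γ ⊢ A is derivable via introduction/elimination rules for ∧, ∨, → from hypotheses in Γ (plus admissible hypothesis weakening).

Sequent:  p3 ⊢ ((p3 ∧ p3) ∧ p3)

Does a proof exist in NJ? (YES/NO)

Proof tree:
[∧I] p3 ⊢ ((p3 ∧ p3) ∧ p3)
  [∧I] p3 ⊢ (p3 ∧ p3)
    [Ax] p3 ⊢ p3
    [Ax] p3 ⊢ p3
  [Ax] p3 ⊢ p3

Result: YES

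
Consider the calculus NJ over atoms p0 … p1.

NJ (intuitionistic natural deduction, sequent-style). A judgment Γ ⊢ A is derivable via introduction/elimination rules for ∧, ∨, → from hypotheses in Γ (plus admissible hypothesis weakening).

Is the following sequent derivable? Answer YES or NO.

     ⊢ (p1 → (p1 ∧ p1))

Derivation trace:
[→I]  ⊢ (p1 → (p1 ∧ p1))
  [∧I] p1 ⊢ (p1 ∧ p1)
    [Ax] p1 ⊢ p1
    [Ax] p1 ⊢ p1

Result: YES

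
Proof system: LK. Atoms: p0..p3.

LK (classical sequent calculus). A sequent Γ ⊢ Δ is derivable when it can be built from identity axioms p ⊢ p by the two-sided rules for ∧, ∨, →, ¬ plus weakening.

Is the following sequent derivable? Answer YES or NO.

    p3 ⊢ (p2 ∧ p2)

Truth-table refutation:
  v=0000: Γ:[p3=F] Δ:[(p2 ∧ p2)=F] refutes=False
  v=0001: Γ:[p3=T] Δ:[(p2 ∧ p2)=F] refutes=True  ← countermodel

Result: NO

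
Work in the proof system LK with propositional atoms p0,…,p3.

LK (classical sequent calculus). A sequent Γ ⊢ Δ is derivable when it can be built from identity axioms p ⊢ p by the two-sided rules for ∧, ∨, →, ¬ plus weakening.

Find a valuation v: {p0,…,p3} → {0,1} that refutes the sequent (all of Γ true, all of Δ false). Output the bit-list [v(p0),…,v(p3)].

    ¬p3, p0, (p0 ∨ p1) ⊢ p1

Enumerate valuations to refute Γ ⊢ Δ:
  v=0000: Γ:[¬p3=T, p0=F, (p0 ∨ p1)=F] Δ:[p1=F] refutes=False
  v=0001: Γ:[¬p3=F, p0=F, (p0 ∨ p1)=F] Δ:[p1=F] refutes=False
  v=0010: Γ:[¬p3=T, p0=F, (p0 ∨ p1)=F] Δ:[p1=F] refutes=False
  v=0011: Γ:[¬p3=F, p0=F, (p0 ∨ p1)=F] Δ:[p1=F] refutes=False
  v=0100: Γ:[¬p3=T, p0=F, (p0 ∨ p1)=T] Δ:[p1=T] refutes=False
  v=0101: Γ:[¬p3=F, p0=F, (p0 ∨ p1)=T] Δ:[p1=T] refutes=False
  v=0110: Γ:[¬p3=T, p0=F, (p0 ∨ p1)=T] Δ:[p1=T] refutes=False
  v=0111: Γ:[¬p3=F, p0=F, (p0 ∨ p1)=T] Δ:[p1=T] refutes=False
  v=1000: Γ:[¬p3=T, p0=T, (p0 ∨ p1)=T] Δ:[p1=F] refutes=True  ← countermodel

Result: [1, 0, 0, 0]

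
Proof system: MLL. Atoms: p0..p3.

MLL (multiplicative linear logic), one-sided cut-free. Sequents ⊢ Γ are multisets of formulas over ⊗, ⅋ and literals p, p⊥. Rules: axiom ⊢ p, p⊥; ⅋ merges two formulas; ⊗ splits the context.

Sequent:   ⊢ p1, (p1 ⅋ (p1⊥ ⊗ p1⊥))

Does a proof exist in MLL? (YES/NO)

Derivation (root first):
[⅋]  ⊢ p1, (p1 ⅋ (p1⊥ ⊗ p1⊥))
  [⊗]  ⊢ p1, p1, (p1⊥ ⊗ p1⊥)
    [Ax]  ⊢ p1, p1⊥
    [Ax]  ⊢ p1, p1⊥

Result: YES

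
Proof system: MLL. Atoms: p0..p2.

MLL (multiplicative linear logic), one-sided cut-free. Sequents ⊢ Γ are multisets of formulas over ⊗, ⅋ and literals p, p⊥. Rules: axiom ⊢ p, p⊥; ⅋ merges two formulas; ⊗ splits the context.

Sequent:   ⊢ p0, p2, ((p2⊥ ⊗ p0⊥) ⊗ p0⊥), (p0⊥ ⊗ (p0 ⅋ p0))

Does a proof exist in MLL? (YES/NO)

Derivation (root first):
[⊗]  ⊢ p0, p2, ((p2⊥ ⊗ p0⊥) ⊗ p0⊥), (p0⊥ ⊗ (p0 ⅋ p0))
  [Ax]  ⊢ p0, p0⊥
  [⅋]  ⊢ p2, ((p2⊥ ⊗ p0⊥) ⊗ p0⊥), (p0 ⅋ p0)
    [⊗]  ⊢ p2, p0, p0, ((p2⊥ ⊗ p0⊥) ⊗ p0⊥)
      [⊗]  ⊢ p2, p0, (p2⊥ ⊗ p0⊥)
        [Ax]  ⊢ p2, p2⊥
        [Ax]  ⊢ p0, p0⊥
      [Ax]  ⊢ p0, p0⊥

Result: YES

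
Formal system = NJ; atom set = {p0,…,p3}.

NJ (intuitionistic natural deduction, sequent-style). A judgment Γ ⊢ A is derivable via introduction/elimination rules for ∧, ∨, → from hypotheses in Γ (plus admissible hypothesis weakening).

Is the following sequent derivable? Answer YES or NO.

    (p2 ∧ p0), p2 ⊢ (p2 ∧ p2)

Proof tree:
[∧I] (p2 ∧ p0), p2 ⊢ (p2 ∧ p2)
  [Wk] p2, (p2 ∧ p0) ⊢ p2
    [Ax] p2 ⊢ p2
  [Ax] p2 ⊢ p2

Result: YES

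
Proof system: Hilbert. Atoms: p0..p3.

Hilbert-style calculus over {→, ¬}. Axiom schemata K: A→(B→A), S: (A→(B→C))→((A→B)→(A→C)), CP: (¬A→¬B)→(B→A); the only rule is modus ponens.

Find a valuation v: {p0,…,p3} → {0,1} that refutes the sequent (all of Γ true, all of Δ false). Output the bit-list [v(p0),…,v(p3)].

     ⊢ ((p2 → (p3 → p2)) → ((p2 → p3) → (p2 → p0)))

Truth-table refutation:
  v=0000: Γ:[] Δ:[((p2 → (p3 → p2)) → ((p2 → p3) → (p2 → p0)))=T] refutes=False
  v=0001: Γ:[] Δ:[((p2 → (p3 → p2)) → ((p2 → p3) → (p2 → p0)))=T] refutes=False
  v=0010: Γ:[] Δ:[((p2 → (p3 → p2)) → ((p2 → p3) → (p2 → p0)))=T] refutes=False
  v=0011: Γ:[] Δ:[((p2 → (p3 → p2)) → ((p2 → p3) → (p2 → p0)))=F] refutes=True  ← countermodel

Result: [0, 0, 1, 1]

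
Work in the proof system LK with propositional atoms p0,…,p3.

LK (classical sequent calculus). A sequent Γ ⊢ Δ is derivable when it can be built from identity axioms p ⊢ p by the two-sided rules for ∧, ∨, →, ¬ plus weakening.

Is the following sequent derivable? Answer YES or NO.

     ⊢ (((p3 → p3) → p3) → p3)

Derivation (root first):
[→R]  ⊢ (((p3 → p3) → p3) → p3)
  [→L] ((p3 → p3) → p3) ⊢ p3
    [→R]  ⊢ (p3 → p3)
      [Ax] p3 ⊢ p3
    [Ax] p3 ⊢ p3

Result: YES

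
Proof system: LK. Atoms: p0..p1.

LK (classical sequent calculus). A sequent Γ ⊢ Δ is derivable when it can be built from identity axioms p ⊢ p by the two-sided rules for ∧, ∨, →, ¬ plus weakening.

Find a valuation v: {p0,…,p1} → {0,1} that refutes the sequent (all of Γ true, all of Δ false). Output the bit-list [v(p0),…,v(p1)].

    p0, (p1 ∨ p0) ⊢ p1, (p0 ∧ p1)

Truth-table refutation:
  v=00: Γ:[p0=F, (p1 ∨ p0)=F] Δ:[p1=F, (p0 ∧ p1)=F] refutes=False
  v=01: Γ:[p0=F, (p1 ∨ p0)=T] Δ:[p1=T, (p0 ∧ p1)=F] refutes=False
  v=10: Γ:[p0=T, (p1 ∨ p0)=T] Δ:[p1=F, (p0 ∧ p1)=F] refutes=True  ← countermodel

Result: [1, 0]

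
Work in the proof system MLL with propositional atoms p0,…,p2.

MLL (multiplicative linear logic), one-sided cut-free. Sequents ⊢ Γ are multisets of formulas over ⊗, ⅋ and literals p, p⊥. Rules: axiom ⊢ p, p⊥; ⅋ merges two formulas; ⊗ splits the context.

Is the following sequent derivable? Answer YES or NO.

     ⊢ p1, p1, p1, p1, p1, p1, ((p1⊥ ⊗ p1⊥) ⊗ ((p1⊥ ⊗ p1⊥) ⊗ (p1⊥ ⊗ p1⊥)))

Derivation trace:
[⊗]  ⊢ p1, p1, p1, p1, p1, p1, ((p1⊥ ⊗ p1⊥) ⊗ ((p1⊥ ⊗ p1⊥) ⊗ (p1⊥ ⊗ p1⊥)))
  [⊗]  ⊢ p1, p1, (p1⊥ ⊗ p1⊥)
    [Ax]  ⊢ p1, p1⊥
    [Ax]  ⊢ p1, p1⊥
  [⊗]  ⊢ p1, p1, p1, p1, ((p1⊥ ⊗ p1⊥) ⊗ (p1⊥ ⊗ p1⊥))
    [⊗]  ⊢ p1, p1, (p1⊥ ⊗ p1⊥)
      [Ax]  ⊢ p1, p1⊥
      [Ax]  ⊢ p1, p1⊥
    [⊗]  ⊢ p1, p1, (p1⊥ ⊗ p1⊥)
      [Ax]  ⊢ p1, p1⊥
      [Ax]  ⊢ p1, p1⊥

Result: YES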